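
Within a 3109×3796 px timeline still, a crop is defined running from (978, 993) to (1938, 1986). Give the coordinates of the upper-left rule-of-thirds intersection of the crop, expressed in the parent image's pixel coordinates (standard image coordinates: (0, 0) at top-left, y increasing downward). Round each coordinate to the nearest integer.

Crop width = 1938 − 978 = 960 px; one third is 320.00 px.
Crop height = 1986 − 993 = 993 px; one third is 331.00 px.
The upper-left point is one-third across and one-third down within the crop:
x = 978 + 1 × 320.00 ≈ 1298; y = 993 + 1 × 331.00 ≈ 1324.

x = 1298 px, y = 1324 px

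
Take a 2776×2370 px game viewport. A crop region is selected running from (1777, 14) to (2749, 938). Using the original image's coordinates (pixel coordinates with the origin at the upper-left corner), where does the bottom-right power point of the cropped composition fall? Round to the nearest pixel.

Crop width = 2749 − 1777 = 972 px; one third is 324.00 px.
Crop height = 938 − 14 = 924 px; one third is 308.00 px.
The bottom-right point is two-thirds across and two-thirds down within the crop:
x = 1777 + 2 × 324.00 ≈ 2425; y = 14 + 2 × 308.00 ≈ 630.

x = 2425 px, y = 630 px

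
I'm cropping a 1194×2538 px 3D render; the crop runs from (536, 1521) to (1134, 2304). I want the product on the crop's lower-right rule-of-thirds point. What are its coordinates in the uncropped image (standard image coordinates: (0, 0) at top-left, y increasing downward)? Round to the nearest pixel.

x = 935 px, y = 2043 px

Crop width = 1134 − 536 = 598 px; one third is 199.33 px.
Crop height = 2304 − 1521 = 783 px; one third is 261.00 px.
The lower-right point is two-thirds across and two-thirds down within the crop:
x = 536 + 2 × 199.33 ≈ 935; y = 1521 + 2 × 261.00 ≈ 2043.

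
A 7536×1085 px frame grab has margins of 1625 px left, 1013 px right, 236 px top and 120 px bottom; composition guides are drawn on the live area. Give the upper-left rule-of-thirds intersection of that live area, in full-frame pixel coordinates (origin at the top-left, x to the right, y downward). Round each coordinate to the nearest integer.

(3258, 479)

Content width = 7536 − 1625 − 1013 = 4898 px; content height = 1085 − 236 − 120 = 729 px.
Upper-left is one-third across and one-third down within the live area.
x = 1625 + 1 × 4898/3 = 1625 + 1632.67 ≈ 3258
y = 236 + 1 × 729/3 = 236 + 243.00 ≈ 479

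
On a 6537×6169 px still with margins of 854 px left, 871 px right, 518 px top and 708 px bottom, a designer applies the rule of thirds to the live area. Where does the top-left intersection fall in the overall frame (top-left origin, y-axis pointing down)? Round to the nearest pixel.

Content width = 6537 − 854 − 871 = 4812 px; content height = 6169 − 518 − 708 = 4943 px.
Top-left is one-third across and one-third down within the live area.
x = 854 + 1 × 4812/3 = 854 + 1604.00 ≈ 2458
y = 518 + 1 × 4943/3 = 518 + 1647.67 ≈ 2166

x = 2458 px, y = 2166 px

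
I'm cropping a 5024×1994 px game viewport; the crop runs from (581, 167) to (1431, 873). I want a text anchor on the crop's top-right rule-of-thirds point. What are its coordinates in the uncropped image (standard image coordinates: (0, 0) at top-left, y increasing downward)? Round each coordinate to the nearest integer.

Crop width = 1431 − 581 = 850 px; one third is 283.33 px.
Crop height = 873 − 167 = 706 px; one third is 235.33 px.
The top-right point is two-thirds across and one-third down within the crop:
x = 581 + 2 × 283.33 ≈ 1148; y = 167 + 1 × 235.33 ≈ 402.

x = 1148 px, y = 402 px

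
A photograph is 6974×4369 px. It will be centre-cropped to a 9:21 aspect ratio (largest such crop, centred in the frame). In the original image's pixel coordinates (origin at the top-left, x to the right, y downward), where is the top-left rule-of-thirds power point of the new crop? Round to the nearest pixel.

6974/4369 > 9/21, so the 9:21 crop keeps the full height 4369 and trims width to 4369 × 9/21 = 1872.43 px.
Left offset = (6974 − 1872.43)/2 = 2550.79 px; top offset = 0.
Top-left is one-third across and one-third down within the crop:
x = 2550.79 + 1 × 1872.43/3 ≈ 3175; y = 0.00 + 1 × 4369.00/3 ≈ 1456.

(3175, 1456)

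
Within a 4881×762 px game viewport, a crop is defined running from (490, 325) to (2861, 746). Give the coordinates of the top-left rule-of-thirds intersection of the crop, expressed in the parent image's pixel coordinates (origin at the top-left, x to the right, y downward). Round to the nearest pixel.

Crop width = 2861 − 490 = 2371 px; one third is 790.33 px.
Crop height = 746 − 325 = 421 px; one third is 140.33 px.
The top-left point is one-third across and one-third down within the crop:
x = 490 + 1 × 790.33 ≈ 1280; y = 325 + 1 × 140.33 ≈ 465.

(1280, 465)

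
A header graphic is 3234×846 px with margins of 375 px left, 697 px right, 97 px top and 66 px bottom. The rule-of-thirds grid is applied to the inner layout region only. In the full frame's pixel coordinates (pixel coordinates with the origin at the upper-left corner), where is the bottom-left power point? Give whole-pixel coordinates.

Content width = 3234 − 375 − 697 = 2162 px; content height = 846 − 97 − 66 = 683 px.
Bottom-left is one-third across and two-thirds down within the inner layout region.
x = 375 + 1 × 2162/3 = 375 + 720.67 ≈ 1096
y = 97 + 2 × 683/3 = 97 + 455.33 ≈ 552

(1096, 552)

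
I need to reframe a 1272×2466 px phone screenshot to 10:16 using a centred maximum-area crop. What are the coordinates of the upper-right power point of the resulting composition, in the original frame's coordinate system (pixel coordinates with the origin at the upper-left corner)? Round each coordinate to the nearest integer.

(848, 894)

1272/2466 < 10/16, so the 10:16 crop keeps the full width 1272 and trims height to 1272 × 16/10 = 2035.20 px.
Top offset = (2466 − 2035.20)/2 = 215.40 px; left offset = 0.
Upper-right is two-thirds across and one-third down within the crop:
x = 0.00 + 2 × 1272.00/3 ≈ 848; y = 215.40 + 1 × 2035.20/3 ≈ 894.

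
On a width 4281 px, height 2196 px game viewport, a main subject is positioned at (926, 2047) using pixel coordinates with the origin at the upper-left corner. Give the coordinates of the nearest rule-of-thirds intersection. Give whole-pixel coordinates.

Third lines: x ∈ {1427, 2854}, y ∈ {732, 1464}.
926 is closer to x = 1427; 2047 is closer to y = 1464.
So the nearest intersection is the lower-left power point.

x = 1427 px, y = 1464 px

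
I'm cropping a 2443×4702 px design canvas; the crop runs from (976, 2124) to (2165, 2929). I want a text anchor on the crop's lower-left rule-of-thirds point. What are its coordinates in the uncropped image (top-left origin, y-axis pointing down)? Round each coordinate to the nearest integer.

Crop width = 2165 − 976 = 1189 px; one third is 396.33 px.
Crop height = 2929 − 2124 = 805 px; one third is 268.33 px.
The lower-left point is one-third across and two-thirds down within the crop:
x = 976 + 1 × 396.33 ≈ 1372; y = 2124 + 2 × 268.33 ≈ 2661.

x = 1372 px, y = 2661 px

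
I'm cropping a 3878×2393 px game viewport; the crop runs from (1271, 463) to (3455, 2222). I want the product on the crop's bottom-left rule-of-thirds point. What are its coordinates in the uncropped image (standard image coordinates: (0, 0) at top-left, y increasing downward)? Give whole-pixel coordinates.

x = 1999 px, y = 1636 px

Crop width = 3455 − 1271 = 2184 px; one third is 728.00 px.
Crop height = 2222 − 463 = 1759 px; one third is 586.33 px.
The bottom-left point is one-third across and two-thirds down within the crop:
x = 1271 + 1 × 728.00 ≈ 1999; y = 463 + 2 × 586.33 ≈ 1636.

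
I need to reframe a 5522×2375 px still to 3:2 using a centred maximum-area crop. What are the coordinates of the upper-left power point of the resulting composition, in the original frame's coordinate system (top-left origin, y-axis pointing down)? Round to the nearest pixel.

5522/2375 > 3/2, so the 3:2 crop keeps the full height 2375 and trims width to 2375 × 3/2 = 3562.50 px.
Left offset = (5522 − 3562.50)/2 = 979.75 px; top offset = 0.
Upper-left is one-third across and one-third down within the crop:
x = 979.75 + 1 × 3562.50/3 ≈ 2167; y = 0.00 + 1 × 2375.00/3 ≈ 792.

x = 2167 px, y = 792 px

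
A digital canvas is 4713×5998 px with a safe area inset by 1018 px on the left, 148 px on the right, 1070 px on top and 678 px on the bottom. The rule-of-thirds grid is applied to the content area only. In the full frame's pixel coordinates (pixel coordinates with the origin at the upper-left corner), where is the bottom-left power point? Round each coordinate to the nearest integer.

Content width = 4713 − 1018 − 148 = 3547 px; content height = 5998 − 1070 − 678 = 4250 px.
Bottom-left is one-third across and two-thirds down within the content area.
x = 1018 + 1 × 3547/3 = 1018 + 1182.33 ≈ 2200
y = 1070 + 2 × 4250/3 = 1070 + 2833.33 ≈ 3903

(2200, 3903)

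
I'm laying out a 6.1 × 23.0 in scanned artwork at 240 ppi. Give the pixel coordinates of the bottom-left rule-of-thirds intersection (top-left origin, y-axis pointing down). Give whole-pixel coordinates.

x = 488 px, y = 3680 px

In pixels the canvas is 6.1 × 240 = 1464 wide and 23.0 × 240 = 5520 tall.
The bottom-left point is one-third across and two-thirds down:
x = 1 × 1464/3 ≈ 488; y = 2 × 5520/3 ≈ 3680.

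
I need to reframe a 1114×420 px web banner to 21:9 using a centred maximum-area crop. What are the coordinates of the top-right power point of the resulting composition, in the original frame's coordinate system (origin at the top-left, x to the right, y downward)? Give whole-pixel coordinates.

(720, 140)

1114/420 > 21/9, so the 21:9 crop keeps the full height 420 and trims width to 420 × 21/9 = 980.00 px.
Left offset = (1114 − 980.00)/2 = 67.00 px; top offset = 0.
Top-right is two-thirds across and one-third down within the crop:
x = 67.00 + 2 × 980.00/3 ≈ 720; y = 0.00 + 1 × 420.00/3 ≈ 140.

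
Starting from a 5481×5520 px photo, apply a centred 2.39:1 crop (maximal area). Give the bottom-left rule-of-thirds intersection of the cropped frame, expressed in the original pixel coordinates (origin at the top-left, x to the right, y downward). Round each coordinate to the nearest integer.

5481/5520 < 2.39/1, so the 2.39:1 crop keeps the full width 5481 and trims height to 5481 × 1/2.39 = 2293.31 px.
Top offset = (5520 − 2293.31)/2 = 1613.35 px; left offset = 0.
Bottom-left is one-third across and two-thirds down within the crop:
x = 0.00 + 1 × 5481.00/3 ≈ 1827; y = 1613.35 + 2 × 2293.31/3 ≈ 3142.

x = 1827 px, y = 3142 px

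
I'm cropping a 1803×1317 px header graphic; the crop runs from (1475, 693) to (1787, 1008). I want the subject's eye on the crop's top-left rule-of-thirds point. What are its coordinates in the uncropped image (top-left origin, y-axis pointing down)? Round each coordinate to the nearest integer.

Crop width = 1787 − 1475 = 312 px; one third is 104.00 px.
Crop height = 1008 − 693 = 315 px; one third is 105.00 px.
The top-left point is one-third across and one-third down within the crop:
x = 1475 + 1 × 104.00 ≈ 1579; y = 693 + 1 × 105.00 ≈ 798.

(1579, 798)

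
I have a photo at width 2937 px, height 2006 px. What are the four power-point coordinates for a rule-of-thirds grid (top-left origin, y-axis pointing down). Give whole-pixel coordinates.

(979, 669), (1958, 669), (979, 1337), (1958, 1337)

One third of 2937 is 979; one third of 2006 is 668.67.
Vertical third lines at x = 979 and x = 1958; horizontal third lines at y = 669 and y = 1337.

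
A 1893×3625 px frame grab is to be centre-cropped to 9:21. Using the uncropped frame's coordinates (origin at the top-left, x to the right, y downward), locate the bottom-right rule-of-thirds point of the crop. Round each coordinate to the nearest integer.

1893/3625 > 9/21, so the 9:21 crop keeps the full height 3625 and trims width to 3625 × 9/21 = 1553.57 px.
Left offset = (1893 − 1553.57)/2 = 169.71 px; top offset = 0.
Bottom-right is two-thirds across and two-thirds down within the crop:
x = 169.71 + 2 × 1553.57/3 ≈ 1205; y = 0.00 + 2 × 3625.00/3 ≈ 2417.

x = 1205 px, y = 2417 px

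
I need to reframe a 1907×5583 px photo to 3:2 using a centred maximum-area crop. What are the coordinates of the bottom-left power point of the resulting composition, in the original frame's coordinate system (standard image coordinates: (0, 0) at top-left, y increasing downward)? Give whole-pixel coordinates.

x = 636 px, y = 3003 px

1907/5583 < 3/2, so the 3:2 crop keeps the full width 1907 and trims height to 1907 × 2/3 = 1271.33 px.
Top offset = (5583 − 1271.33)/2 = 2155.83 px; left offset = 0.
Bottom-left is one-third across and two-thirds down within the crop:
x = 0.00 + 1 × 1907.00/3 ≈ 636; y = 2155.83 + 2 × 1271.33/3 ≈ 3003.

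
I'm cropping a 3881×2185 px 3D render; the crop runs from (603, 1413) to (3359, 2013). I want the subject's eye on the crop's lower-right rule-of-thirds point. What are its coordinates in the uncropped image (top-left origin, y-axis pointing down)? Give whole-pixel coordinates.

x = 2440 px, y = 1813 px

Crop width = 3359 − 603 = 2756 px; one third is 918.67 px.
Crop height = 2013 − 1413 = 600 px; one third is 200.00 px.
The lower-right point is two-thirds across and two-thirds down within the crop:
x = 603 + 2 × 918.67 ≈ 2440; y = 1413 + 2 × 200.00 ≈ 1813.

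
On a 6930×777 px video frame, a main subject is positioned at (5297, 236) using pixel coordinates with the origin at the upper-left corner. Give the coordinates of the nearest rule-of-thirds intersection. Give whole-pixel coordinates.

Third lines: x ∈ {2310, 4620}, y ∈ {259, 518}.
5297 is closer to x = 4620; 236 is closer to y = 259.
So the nearest intersection is the upper-right power point.

x = 4620 px, y = 259 px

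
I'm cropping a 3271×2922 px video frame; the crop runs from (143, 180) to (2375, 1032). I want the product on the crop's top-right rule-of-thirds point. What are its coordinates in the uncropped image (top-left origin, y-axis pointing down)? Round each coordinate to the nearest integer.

Crop width = 2375 − 143 = 2232 px; one third is 744.00 px.
Crop height = 1032 − 180 = 852 px; one third is 284.00 px.
The top-right point is two-thirds across and one-third down within the crop:
x = 143 + 2 × 744.00 ≈ 1631; y = 180 + 1 × 284.00 ≈ 464.

(1631, 464)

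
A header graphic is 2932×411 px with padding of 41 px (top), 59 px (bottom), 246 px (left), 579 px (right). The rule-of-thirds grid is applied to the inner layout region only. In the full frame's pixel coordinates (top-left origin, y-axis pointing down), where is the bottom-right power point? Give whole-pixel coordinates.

Content width = 2932 − 246 − 579 = 2107 px; content height = 411 − 41 − 59 = 311 px.
Bottom-right is two-thirds across and two-thirds down within the inner layout region.
x = 246 + 2 × 2107/3 = 246 + 1404.67 ≈ 1651
y = 41 + 2 × 311/3 = 41 + 207.33 ≈ 248

(1651, 248)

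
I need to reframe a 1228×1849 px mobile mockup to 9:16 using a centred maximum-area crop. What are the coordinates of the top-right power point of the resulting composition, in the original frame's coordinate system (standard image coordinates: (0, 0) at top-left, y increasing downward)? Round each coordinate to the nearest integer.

1228/1849 > 9/16, so the 9:16 crop keeps the full height 1849 and trims width to 1849 × 9/16 = 1040.06 px.
Left offset = (1228 − 1040.06)/2 = 93.97 px; top offset = 0.
Top-right is two-thirds across and one-third down within the crop:
x = 93.97 + 2 × 1040.06/3 ≈ 787; y = 0.00 + 1 × 1849.00/3 ≈ 616.

x = 787 px, y = 616 px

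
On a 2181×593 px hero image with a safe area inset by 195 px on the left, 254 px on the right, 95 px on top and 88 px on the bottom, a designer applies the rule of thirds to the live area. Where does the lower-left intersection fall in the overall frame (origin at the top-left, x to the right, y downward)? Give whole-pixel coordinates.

(772, 368)

Content width = 2181 − 195 − 254 = 1732 px; content height = 593 − 95 − 88 = 410 px.
Lower-left is one-third across and two-thirds down within the live area.
x = 195 + 1 × 1732/3 = 195 + 577.33 ≈ 772
y = 95 + 2 × 410/3 = 95 + 273.33 ≈ 368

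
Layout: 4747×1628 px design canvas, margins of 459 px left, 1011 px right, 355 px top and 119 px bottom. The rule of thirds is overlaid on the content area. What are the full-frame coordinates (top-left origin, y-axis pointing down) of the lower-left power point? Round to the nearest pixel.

x = 1551 px, y = 1124 px

Content width = 4747 − 459 − 1011 = 3277 px; content height = 1628 − 355 − 119 = 1154 px.
Lower-left is one-third across and two-thirds down within the content area.
x = 459 + 1 × 3277/3 = 459 + 1092.33 ≈ 1551
y = 355 + 2 × 1154/3 = 355 + 769.33 ≈ 1124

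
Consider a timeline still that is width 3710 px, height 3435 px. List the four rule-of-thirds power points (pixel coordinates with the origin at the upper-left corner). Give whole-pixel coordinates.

One third of 3710 is 1236.67; one third of 3435 is 1145.
Vertical third lines at x = 1237 and x = 2473; horizontal third lines at y = 1145 and y = 2290.

(1237, 1145), (2473, 1145), (1237, 2290), (2473, 2290)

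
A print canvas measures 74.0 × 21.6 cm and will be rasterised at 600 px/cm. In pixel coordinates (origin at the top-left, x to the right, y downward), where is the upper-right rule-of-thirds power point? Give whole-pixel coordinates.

x = 29600 px, y = 4320 px

In pixels the canvas is 74.0 × 600 = 44400 wide and 21.6 × 600 = 12960 tall.
The upper-right point is two-thirds across and one-third down:
x = 2 × 44400/3 ≈ 29600; y = 1 × 12960/3 ≈ 4320.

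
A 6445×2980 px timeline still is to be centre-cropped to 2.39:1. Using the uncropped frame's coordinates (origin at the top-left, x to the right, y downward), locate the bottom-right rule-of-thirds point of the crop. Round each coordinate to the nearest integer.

(4297, 1939)

6445/2980 < 2.39/1, so the 2.39:1 crop keeps the full width 6445 and trims height to 6445 × 1/2.39 = 2696.65 px.
Top offset = (2980 − 2696.65)/2 = 141.67 px; left offset = 0.
Bottom-right is two-thirds across and two-thirds down within the crop:
x = 0.00 + 2 × 6445.00/3 ≈ 4297; y = 141.67 + 2 × 2696.65/3 ≈ 1939.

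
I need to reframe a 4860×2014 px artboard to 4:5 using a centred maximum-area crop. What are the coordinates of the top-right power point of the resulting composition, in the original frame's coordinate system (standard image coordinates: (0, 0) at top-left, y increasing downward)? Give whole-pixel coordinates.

x = 2699 px, y = 671 px

4860/2014 > 4/5, so the 4:5 crop keeps the full height 2014 and trims width to 2014 × 4/5 = 1611.20 px.
Left offset = (4860 − 1611.20)/2 = 1624.40 px; top offset = 0.
Top-right is two-thirds across and one-third down within the crop:
x = 1624.40 + 2 × 1611.20/3 ≈ 2699; y = 0.00 + 1 × 2014.00/3 ≈ 671.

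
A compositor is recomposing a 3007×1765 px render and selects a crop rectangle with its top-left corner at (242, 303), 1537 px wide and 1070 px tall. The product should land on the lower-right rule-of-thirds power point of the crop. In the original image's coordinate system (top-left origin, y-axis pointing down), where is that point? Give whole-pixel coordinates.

(1267, 1016)

One third of the crop width 1537 is 512.33 px.
One third of the crop height 1070 is 356.67 px.
The lower-right point is two-thirds across and two-thirds down within the crop:
x = 242 + 2 × 512.33 ≈ 1267; y = 303 + 2 × 356.67 ≈ 1016.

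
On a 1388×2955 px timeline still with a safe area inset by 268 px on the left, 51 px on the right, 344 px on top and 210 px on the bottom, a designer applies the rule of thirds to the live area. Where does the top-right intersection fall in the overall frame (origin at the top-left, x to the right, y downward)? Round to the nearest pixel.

x = 981 px, y = 1144 px

Content width = 1388 − 268 − 51 = 1069 px; content height = 2955 − 344 − 210 = 2401 px.
Top-right is two-thirds across and one-third down within the live area.
x = 268 + 2 × 1069/3 = 268 + 712.67 ≈ 981
y = 344 + 1 × 2401/3 = 344 + 800.33 ≈ 1144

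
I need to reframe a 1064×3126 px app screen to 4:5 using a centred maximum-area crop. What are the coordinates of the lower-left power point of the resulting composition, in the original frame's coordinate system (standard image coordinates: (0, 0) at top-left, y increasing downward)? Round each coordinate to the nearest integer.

1064/3126 < 4/5, so the 4:5 crop keeps the full width 1064 and trims height to 1064 × 5/4 = 1330.00 px.
Top offset = (3126 − 1330.00)/2 = 898.00 px; left offset = 0.
Lower-left is one-third across and two-thirds down within the crop:
x = 0.00 + 1 × 1064.00/3 ≈ 355; y = 898.00 + 2 × 1330.00/3 ≈ 1785.

x = 355 px, y = 1785 px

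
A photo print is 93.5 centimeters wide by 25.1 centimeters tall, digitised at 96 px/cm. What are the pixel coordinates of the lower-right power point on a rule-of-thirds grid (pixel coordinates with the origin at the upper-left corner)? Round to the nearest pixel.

(5984, 1606)

In pixels the canvas is 93.5 × 96 = 8976 wide and 25.1 × 96 = 2409.6 tall.
The lower-right point is two-thirds across and two-thirds down:
x = 2 × 8976/3 ≈ 5984; y = 2 × 2409.6/3 ≈ 1606.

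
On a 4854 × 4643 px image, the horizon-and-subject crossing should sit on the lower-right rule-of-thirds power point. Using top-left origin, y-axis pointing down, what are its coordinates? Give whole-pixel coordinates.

x = 3236 px, y = 3095 px

The lower-right point sits two-thirds of the way across and two-thirds of the way down.
x = 2 × 4854/3 ≈ 3236; y = 2 × 4643/3 ≈ 3095.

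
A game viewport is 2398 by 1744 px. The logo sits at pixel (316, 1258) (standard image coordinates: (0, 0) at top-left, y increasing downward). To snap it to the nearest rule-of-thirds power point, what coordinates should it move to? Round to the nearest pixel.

(799, 1163)

Third lines: x ∈ {799, 1599}, y ∈ {581, 1163}.
316 is closer to x = 799; 1258 is closer to y = 1163.
So the nearest intersection is the lower-left power point.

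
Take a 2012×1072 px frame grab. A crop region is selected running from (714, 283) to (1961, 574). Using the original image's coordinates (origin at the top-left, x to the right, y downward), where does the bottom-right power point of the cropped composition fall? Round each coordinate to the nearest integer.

x = 1545 px, y = 477 px

Crop width = 1961 − 714 = 1247 px; one third is 415.67 px.
Crop height = 574 − 283 = 291 px; one third is 97.00 px.
The bottom-right point is two-thirds across and two-thirds down within the crop:
x = 714 + 2 × 415.67 ≈ 1545; y = 283 + 2 × 97.00 ≈ 477.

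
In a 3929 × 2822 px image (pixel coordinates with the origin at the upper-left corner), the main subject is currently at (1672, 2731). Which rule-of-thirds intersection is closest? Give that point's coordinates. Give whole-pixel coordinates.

x = 1310 px, y = 1881 px

Third lines: x ∈ {1310, 2619}, y ∈ {941, 1881}.
1672 is closer to x = 1310; 2731 is closer to y = 1881.
So the nearest intersection is the lower-left power point.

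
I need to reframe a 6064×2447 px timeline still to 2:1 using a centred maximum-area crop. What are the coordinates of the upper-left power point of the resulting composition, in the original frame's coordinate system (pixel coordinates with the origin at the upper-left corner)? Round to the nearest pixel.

x = 2216 px, y = 816 px

6064/2447 > 2/1, so the 2:1 crop keeps the full height 2447 and trims width to 2447 × 2/1 = 4894.00 px.
Left offset = (6064 − 4894.00)/2 = 585.00 px; top offset = 0.
Upper-left is one-third across and one-third down within the crop:
x = 585.00 + 1 × 4894.00/3 ≈ 2216; y = 0.00 + 1 × 2447.00/3 ≈ 816.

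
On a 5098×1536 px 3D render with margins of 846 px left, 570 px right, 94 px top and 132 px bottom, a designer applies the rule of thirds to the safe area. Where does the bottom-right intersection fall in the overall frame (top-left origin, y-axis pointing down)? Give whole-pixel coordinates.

Content width = 5098 − 846 − 570 = 3682 px; content height = 1536 − 94 − 132 = 1310 px.
Bottom-right is two-thirds across and two-thirds down within the safe area.
x = 846 + 2 × 3682/3 = 846 + 2454.67 ≈ 3301
y = 94 + 2 × 1310/3 = 94 + 873.33 ≈ 967

(3301, 967)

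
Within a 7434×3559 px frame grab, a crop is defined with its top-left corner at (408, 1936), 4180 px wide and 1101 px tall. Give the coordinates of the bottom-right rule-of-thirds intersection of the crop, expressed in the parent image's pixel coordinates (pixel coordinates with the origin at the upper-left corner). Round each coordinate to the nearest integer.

One third of the crop width 4180 is 1393.33 px.
One third of the crop height 1101 is 367.00 px.
The bottom-right point is two-thirds across and two-thirds down within the crop:
x = 408 + 2 × 1393.33 ≈ 3195; y = 1936 + 2 × 367.00 ≈ 2670.

(3195, 2670)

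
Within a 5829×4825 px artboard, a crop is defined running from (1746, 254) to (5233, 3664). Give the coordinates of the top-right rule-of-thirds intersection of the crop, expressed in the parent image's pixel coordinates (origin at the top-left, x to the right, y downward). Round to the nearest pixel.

Crop width = 5233 − 1746 = 3487 px; one third is 1162.33 px.
Crop height = 3664 − 254 = 3410 px; one third is 1136.67 px.
The top-right point is two-thirds across and one-third down within the crop:
x = 1746 + 2 × 1162.33 ≈ 4071; y = 254 + 1 × 1136.67 ≈ 1391.

x = 4071 px, y = 1391 px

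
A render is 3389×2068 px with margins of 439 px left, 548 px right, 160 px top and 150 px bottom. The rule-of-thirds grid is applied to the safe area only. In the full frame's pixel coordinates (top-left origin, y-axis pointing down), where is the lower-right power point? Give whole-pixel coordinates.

x = 2040 px, y = 1332 px

Content width = 3389 − 439 − 548 = 2402 px; content height = 2068 − 160 − 150 = 1758 px.
Lower-right is two-thirds across and two-thirds down within the safe area.
x = 439 + 2 × 2402/3 = 439 + 1601.33 ≈ 2040
y = 160 + 2 × 1758/3 = 160 + 1172.00 ≈ 1332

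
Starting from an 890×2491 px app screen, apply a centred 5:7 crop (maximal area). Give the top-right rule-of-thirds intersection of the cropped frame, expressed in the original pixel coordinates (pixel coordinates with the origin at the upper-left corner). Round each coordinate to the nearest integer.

890/2491 < 5/7, so the 5:7 crop keeps the full width 890 and trims height to 890 × 7/5 = 1246.00 px.
Top offset = (2491 − 1246.00)/2 = 622.50 px; left offset = 0.
Top-right is two-thirds across and one-third down within the crop:
x = 0.00 + 2 × 890.00/3 ≈ 593; y = 622.50 + 1 × 1246.00/3 ≈ 1038.

x = 593 px, y = 1038 px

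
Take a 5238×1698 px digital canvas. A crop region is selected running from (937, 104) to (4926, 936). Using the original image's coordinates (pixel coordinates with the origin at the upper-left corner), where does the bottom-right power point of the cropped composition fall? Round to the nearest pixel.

x = 3596 px, y = 659 px

Crop width = 4926 − 937 = 3989 px; one third is 1329.67 px.
Crop height = 936 − 104 = 832 px; one third is 277.33 px.
The bottom-right point is two-thirds across and two-thirds down within the crop:
x = 937 + 2 × 1329.67 ≈ 3596; y = 104 + 2 × 277.33 ≈ 659.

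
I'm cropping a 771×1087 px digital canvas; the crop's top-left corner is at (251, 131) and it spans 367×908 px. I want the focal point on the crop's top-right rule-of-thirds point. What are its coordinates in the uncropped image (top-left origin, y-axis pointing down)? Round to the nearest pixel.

One third of the crop width 367 is 122.33 px.
One third of the crop height 908 is 302.67 px.
The top-right point is two-thirds across and one-third down within the crop:
x = 251 + 2 × 122.33 ≈ 496; y = 131 + 1 × 302.67 ≈ 434.

x = 496 px, y = 434 px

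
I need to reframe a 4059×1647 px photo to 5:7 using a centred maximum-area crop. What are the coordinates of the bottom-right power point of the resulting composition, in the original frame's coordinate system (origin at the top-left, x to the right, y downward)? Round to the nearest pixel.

4059/1647 > 5/7, so the 5:7 crop keeps the full height 1647 and trims width to 1647 × 5/7 = 1176.43 px.
Left offset = (4059 − 1176.43)/2 = 1441.29 px; top offset = 0.
Bottom-right is two-thirds across and two-thirds down within the crop:
x = 1441.29 + 2 × 1176.43/3 ≈ 2226; y = 0.00 + 2 × 1647.00/3 ≈ 1098.

x = 2226 px, y = 1098 px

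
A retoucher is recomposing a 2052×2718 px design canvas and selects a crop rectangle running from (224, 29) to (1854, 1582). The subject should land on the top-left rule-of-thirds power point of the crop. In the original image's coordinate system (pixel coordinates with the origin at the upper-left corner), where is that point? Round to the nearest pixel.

Crop width = 1854 − 224 = 1630 px; one third is 543.33 px.
Crop height = 1582 − 29 = 1553 px; one third is 517.67 px.
The top-left point is one-third across and one-third down within the crop:
x = 224 + 1 × 543.33 ≈ 767; y = 29 + 1 × 517.67 ≈ 547.

(767, 547)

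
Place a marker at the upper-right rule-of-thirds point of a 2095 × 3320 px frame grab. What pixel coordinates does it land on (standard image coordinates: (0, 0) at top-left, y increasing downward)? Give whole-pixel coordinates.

The upper-right point sits two-thirds of the way across and one-third of the way down.
x = 2 × 2095/3 ≈ 1397; y = 1 × 3320/3 ≈ 1107.

x = 1397 px, y = 1107 px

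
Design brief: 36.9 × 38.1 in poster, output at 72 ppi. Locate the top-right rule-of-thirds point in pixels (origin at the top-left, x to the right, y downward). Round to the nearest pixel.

In pixels the canvas is 36.9 × 72 = 2656.8 wide and 38.1 × 72 = 2743.2 tall.
The top-right point is two-thirds across and one-third down:
x = 2 × 2656.8/3 ≈ 1771; y = 1 × 2743.2/3 ≈ 914.

x = 1771 px, y = 914 px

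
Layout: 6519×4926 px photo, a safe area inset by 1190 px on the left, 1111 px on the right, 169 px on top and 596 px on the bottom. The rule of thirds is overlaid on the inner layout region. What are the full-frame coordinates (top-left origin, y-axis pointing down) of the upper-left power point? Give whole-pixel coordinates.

(2596, 1556)

Content width = 6519 − 1190 − 1111 = 4218 px; content height = 4926 − 169 − 596 = 4161 px.
Upper-left is one-third across and one-third down within the inner layout region.
x = 1190 + 1 × 4218/3 = 1190 + 1406.00 ≈ 2596
y = 169 + 1 × 4161/3 = 169 + 1387.00 ≈ 1556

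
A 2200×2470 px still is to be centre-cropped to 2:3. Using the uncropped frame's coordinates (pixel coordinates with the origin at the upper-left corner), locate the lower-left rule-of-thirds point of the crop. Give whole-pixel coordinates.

(826, 1647)

2200/2470 > 2/3, so the 2:3 crop keeps the full height 2470 and trims width to 2470 × 2/3 = 1646.67 px.
Left offset = (2200 − 1646.67)/2 = 276.67 px; top offset = 0.
Lower-left is one-third across and two-thirds down within the crop:
x = 276.67 + 1 × 1646.67/3 ≈ 826; y = 0.00 + 2 × 2470.00/3 ≈ 1647.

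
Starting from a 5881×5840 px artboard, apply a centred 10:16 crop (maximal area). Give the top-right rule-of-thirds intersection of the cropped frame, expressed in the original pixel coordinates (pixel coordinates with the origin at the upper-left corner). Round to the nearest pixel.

5881/5840 > 10/16, so the 10:16 crop keeps the full height 5840 and trims width to 5840 × 10/16 = 3650.00 px.
Left offset = (5881 − 3650.00)/2 = 1115.50 px; top offset = 0.
Top-right is two-thirds across and one-third down within the crop:
x = 1115.50 + 2 × 3650.00/3 ≈ 3549; y = 0.00 + 1 × 5840.00/3 ≈ 1947.

(3549, 1947)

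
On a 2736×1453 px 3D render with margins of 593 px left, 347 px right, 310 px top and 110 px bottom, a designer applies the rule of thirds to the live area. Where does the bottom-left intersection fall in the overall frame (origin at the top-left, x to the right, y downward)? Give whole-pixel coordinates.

Content width = 2736 − 593 − 347 = 1796 px; content height = 1453 − 310 − 110 = 1033 px.
Bottom-left is one-third across and two-thirds down within the live area.
x = 593 + 1 × 1796/3 = 593 + 598.67 ≈ 1192
y = 310 + 2 × 1033/3 = 310 + 688.67 ≈ 999

x = 1192 px, y = 999 px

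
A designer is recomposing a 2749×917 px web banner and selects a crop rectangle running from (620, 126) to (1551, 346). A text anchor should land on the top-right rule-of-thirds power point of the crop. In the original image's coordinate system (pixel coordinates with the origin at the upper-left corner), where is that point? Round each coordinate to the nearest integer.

(1241, 199)

Crop width = 1551 − 620 = 931 px; one third is 310.33 px.
Crop height = 346 − 126 = 220 px; one third is 73.33 px.
The top-right point is two-thirds across and one-third down within the crop:
x = 620 + 2 × 310.33 ≈ 1241; y = 126 + 1 × 73.33 ≈ 199.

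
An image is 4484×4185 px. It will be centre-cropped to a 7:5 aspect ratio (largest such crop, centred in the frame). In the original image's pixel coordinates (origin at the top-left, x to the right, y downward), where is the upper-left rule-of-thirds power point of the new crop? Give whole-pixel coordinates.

4484/4185 < 7/5, so the 7:5 crop keeps the full width 4484 and trims height to 4484 × 5/7 = 3202.86 px.
Top offset = (4185 − 3202.86)/2 = 491.07 px; left offset = 0.
Upper-left is one-third across and one-third down within the crop:
x = 0.00 + 1 × 4484.00/3 ≈ 1495; y = 491.07 + 1 × 3202.86/3 ≈ 1559.

(1495, 1559)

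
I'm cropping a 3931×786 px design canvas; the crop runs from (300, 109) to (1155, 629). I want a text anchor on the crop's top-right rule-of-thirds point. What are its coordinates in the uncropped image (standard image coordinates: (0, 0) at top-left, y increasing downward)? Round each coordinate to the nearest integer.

Crop width = 1155 − 300 = 855 px; one third is 285.00 px.
Crop height = 629 − 109 = 520 px; one third is 173.33 px.
The top-right point is two-thirds across and one-third down within the crop:
x = 300 + 2 × 285.00 ≈ 870; y = 109 + 1 × 173.33 ≈ 282.

(870, 282)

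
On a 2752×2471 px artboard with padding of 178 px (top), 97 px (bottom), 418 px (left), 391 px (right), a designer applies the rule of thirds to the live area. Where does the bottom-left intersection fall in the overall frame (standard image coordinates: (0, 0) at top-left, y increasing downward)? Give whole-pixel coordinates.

(1066, 1642)

Content width = 2752 − 418 − 391 = 1943 px; content height = 2471 − 178 − 97 = 2196 px.
Bottom-left is one-third across and two-thirds down within the live area.
x = 418 + 1 × 1943/3 = 418 + 647.67 ≈ 1066
y = 178 + 2 × 2196/3 = 178 + 1464.00 ≈ 1642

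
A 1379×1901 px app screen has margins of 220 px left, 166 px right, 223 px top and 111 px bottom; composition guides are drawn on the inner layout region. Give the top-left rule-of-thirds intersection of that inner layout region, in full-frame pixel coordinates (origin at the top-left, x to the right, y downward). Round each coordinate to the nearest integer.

x = 551 px, y = 745 px

Content width = 1379 − 220 − 166 = 993 px; content height = 1901 − 223 − 111 = 1567 px.
Top-left is one-third across and one-third down within the inner layout region.
x = 220 + 1 × 993/3 = 220 + 331.00 ≈ 551
y = 223 + 1 × 1567/3 = 223 + 522.33 ≈ 745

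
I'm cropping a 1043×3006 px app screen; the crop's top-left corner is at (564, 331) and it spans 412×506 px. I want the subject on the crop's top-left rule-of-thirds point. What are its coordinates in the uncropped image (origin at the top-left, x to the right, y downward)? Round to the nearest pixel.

One third of the crop width 412 is 137.33 px.
One third of the crop height 506 is 168.67 px.
The top-left point is one-third across and one-third down within the crop:
x = 564 + 1 × 137.33 ≈ 701; y = 331 + 1 × 168.67 ≈ 500.

x = 701 px, y = 500 px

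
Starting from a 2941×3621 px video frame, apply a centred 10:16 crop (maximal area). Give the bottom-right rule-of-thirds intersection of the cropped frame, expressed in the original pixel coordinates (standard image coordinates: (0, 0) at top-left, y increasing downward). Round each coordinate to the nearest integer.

x = 1848 px, y = 2414 px

2941/3621 > 10/16, so the 10:16 crop keeps the full height 3621 and trims width to 3621 × 10/16 = 2263.12 px.
Left offset = (2941 − 2263.12)/2 = 338.94 px; top offset = 0.
Bottom-right is two-thirds across and two-thirds down within the crop:
x = 338.94 + 2 × 2263.12/3 ≈ 1848; y = 0.00 + 2 × 3621.00/3 ≈ 2414.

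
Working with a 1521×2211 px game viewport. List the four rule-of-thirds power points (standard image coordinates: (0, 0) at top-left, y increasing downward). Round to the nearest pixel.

One third of 1521 is 507; one third of 2211 is 737.
Vertical third lines at x = 507 and x = 1014; horizontal third lines at y = 737 and y = 1474.

(507, 737), (1014, 737), (507, 1474), (1014, 1474)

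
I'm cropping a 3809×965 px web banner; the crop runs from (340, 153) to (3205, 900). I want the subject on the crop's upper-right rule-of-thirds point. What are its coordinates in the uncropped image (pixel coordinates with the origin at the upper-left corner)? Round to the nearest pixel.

Crop width = 3205 − 340 = 2865 px; one third is 955.00 px.
Crop height = 900 − 153 = 747 px; one third is 249.00 px.
The upper-right point is two-thirds across and one-third down within the crop:
x = 340 + 2 × 955.00 ≈ 2250; y = 153 + 1 × 249.00 ≈ 402.

(2250, 402)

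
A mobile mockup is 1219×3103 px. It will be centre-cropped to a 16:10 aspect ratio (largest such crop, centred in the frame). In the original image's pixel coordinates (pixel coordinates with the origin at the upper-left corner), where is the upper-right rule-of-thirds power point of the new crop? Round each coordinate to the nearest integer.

1219/3103 < 16/10, so the 16:10 crop keeps the full width 1219 and trims height to 1219 × 10/16 = 761.88 px.
Top offset = (3103 − 761.88)/2 = 1170.56 px; left offset = 0.
Upper-right is two-thirds across and one-third down within the crop:
x = 0.00 + 2 × 1219.00/3 ≈ 813; y = 1170.56 + 1 × 761.88/3 ≈ 1425.

x = 813 px, y = 1425 px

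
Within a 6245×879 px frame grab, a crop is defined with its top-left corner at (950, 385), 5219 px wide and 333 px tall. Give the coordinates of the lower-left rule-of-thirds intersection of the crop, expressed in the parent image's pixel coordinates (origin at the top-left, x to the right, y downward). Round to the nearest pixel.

One third of the crop width 5219 is 1739.67 px.
One third of the crop height 333 is 111.00 px.
The lower-left point is one-third across and two-thirds down within the crop:
x = 950 + 1 × 1739.67 ≈ 2690; y = 385 + 2 × 111.00 ≈ 607.

(2690, 607)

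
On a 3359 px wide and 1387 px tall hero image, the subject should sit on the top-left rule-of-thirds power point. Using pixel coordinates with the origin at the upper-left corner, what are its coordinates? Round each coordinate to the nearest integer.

x = 1120 px, y = 462 px

The top-left point sits one-third of the way across and one-third of the way down.
x = 1 × 3359/3 ≈ 1120; y = 1 × 1387/3 ≈ 462.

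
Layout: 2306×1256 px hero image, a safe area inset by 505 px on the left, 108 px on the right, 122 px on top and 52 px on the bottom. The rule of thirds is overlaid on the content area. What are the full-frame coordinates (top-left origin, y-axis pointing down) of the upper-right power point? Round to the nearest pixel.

(1634, 483)

Content width = 2306 − 505 − 108 = 1693 px; content height = 1256 − 122 − 52 = 1082 px.
Upper-right is two-thirds across and one-third down within the content area.
x = 505 + 2 × 1693/3 = 505 + 1128.67 ≈ 1634
y = 122 + 1 × 1082/3 = 122 + 360.67 ≈ 483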